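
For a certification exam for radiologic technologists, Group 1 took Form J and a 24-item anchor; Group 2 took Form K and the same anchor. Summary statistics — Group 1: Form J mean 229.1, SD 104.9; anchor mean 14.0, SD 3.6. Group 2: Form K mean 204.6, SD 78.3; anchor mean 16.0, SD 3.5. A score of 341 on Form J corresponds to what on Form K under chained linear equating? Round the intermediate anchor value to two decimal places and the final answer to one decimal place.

Form J → anchor (Group 1): v = (3.6/104.9)(341 − 229.1) + 14.0 = 17.84
anchor → Form K (Group 2): y = (78.3/3.5)(17.84 − 16.0) + 204.6 = 245.8

245.8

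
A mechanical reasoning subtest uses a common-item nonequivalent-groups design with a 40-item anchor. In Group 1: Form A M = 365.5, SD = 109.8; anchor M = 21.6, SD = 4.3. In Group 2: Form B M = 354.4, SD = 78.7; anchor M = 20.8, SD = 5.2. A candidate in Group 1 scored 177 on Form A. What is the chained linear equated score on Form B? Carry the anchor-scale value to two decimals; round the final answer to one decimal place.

Form A → anchor (Group 1): v = (4.3/109.8)(177 − 365.5) + 21.6 = 14.22
anchor → Form B (Group 2): y = (78.7/5.2)(14.22 − 20.8) + 354.4 = 254.8

254.8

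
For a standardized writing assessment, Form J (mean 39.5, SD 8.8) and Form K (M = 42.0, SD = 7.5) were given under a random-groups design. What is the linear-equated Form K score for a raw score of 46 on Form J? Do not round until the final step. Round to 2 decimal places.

47.54

Linear equating: y = (SD_Y/SD_X)(x − M_X) + M_Y
y = (7.5/8.8)(46 − 39.5) + 42.0
y = 0.852273 × 6.5 + 42.0 = 5.5398 + 42.0 = 47.54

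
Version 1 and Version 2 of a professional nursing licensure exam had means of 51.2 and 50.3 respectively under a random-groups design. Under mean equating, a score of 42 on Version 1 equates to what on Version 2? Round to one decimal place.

Mean equating: y = x + (M_Y − M_X) = 42 + (50.3 − 51.2) = 41.1

41.1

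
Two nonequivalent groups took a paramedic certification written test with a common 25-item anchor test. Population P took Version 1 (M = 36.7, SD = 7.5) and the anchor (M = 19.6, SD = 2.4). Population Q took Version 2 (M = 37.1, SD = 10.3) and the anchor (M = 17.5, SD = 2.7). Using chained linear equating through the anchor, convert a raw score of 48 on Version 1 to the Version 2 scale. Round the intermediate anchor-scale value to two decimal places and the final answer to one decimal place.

Version 1 → anchor (Population P): v = (2.4/7.5)(48 − 36.7) + 19.6 = 23.22
anchor → Version 2 (Population Q): y = (10.3/2.7)(23.22 − 17.5) + 37.1 = 58.9

58.9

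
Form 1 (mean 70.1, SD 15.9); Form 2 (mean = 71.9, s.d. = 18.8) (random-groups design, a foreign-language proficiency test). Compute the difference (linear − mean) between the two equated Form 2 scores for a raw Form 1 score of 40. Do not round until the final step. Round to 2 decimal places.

-5.49

Mean-equated: 40 + (71.9 − 70.1) = 41.80
Linear-equated: (18.8/15.9)(40 − 70.1) + 71.9 = 36.310
Difference = 36.310 − 41.80 = -5.49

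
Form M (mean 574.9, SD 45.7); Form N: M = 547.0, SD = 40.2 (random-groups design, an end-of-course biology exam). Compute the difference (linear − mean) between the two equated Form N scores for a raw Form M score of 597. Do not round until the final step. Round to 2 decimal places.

-2.66

Mean-equated: 597 + (547.0 − 574.9) = 569.10
Linear-equated: (40.2/45.7)(597 − 574.9) + 547.0 = 566.440
Difference = 566.440 − 569.10 = -2.66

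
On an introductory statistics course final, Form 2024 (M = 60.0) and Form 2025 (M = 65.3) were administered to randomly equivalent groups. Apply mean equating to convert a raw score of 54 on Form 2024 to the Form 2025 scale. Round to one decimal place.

59.3

Mean equating: y = x + (M_Y − M_X) = 54 + (65.3 − 60.0) = 59.3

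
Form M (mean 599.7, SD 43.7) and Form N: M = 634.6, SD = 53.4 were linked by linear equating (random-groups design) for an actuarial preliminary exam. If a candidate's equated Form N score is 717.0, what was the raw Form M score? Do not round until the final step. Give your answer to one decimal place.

Invert y = (SD_Y/SD_X)(x − M_X) + M_Y:
x = (SD_X/SD_Y)(y − M_Y) + M_X = (43.7/53.4)(717.0 − 634.6) + 599.7
x = 0.818352 × 82.400 + 599.7 = 667.1

667.1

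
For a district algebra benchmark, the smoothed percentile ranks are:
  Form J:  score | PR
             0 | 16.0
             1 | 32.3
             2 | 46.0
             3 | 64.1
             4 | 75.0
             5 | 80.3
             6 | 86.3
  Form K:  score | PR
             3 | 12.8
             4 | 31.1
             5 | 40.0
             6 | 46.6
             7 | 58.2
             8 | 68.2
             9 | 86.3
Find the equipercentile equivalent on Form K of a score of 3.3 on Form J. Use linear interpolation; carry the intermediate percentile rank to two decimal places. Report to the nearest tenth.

7.9

PR of 3.3 on Form J: 64.1 + (3.3 − 3)/(4 − 3) × (75.0 − 64.1) = 67.37
On Form K, PR 67.37 falls between score 7 (PR 58.2) and 8 (PR 68.2).
Interpolate: 7 + (67.37 − 58.2)/(68.2 − 58.2) × (8 − 7) = 7.9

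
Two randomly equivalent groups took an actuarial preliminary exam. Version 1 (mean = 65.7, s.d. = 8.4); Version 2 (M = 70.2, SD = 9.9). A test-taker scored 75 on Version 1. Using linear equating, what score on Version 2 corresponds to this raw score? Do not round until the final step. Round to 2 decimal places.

81.16

Linear equating: y = (SD_Y/SD_X)(x − M_X) + M_Y
y = (9.9/8.4)(75 − 65.7) + 70.2
y = 1.178571 × 9.3 + 70.2 = 10.9607 + 70.2 = 81.16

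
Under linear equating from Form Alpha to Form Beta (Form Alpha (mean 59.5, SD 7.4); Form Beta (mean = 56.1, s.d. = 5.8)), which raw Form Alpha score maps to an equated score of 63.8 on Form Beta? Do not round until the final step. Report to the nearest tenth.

Invert y = (SD_Y/SD_X)(x − M_X) + M_Y:
x = (SD_X/SD_Y)(y − M_Y) + M_X = (7.4/5.8)(63.8 − 56.1) + 59.5
x = 1.275862 × 7.700 + 59.5 = 69.3

69.3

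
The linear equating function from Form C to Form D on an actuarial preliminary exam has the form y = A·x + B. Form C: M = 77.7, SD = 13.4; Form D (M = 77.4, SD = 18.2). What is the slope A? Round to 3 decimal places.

A = SD_Y / SD_X = 18.2 / 13.4 = 1.358

1.358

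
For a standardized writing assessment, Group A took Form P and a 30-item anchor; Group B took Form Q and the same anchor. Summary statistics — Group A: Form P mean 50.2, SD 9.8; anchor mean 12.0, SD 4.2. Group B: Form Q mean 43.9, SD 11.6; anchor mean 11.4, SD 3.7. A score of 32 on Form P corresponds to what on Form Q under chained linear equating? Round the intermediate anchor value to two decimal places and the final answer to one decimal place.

Form P → anchor (Group A): v = (4.2/9.8)(32 − 50.2) + 12.0 = 4.20
anchor → Form Q (Group B): y = (11.6/3.7)(4.20 − 11.4) + 43.9 = 21.3

21.3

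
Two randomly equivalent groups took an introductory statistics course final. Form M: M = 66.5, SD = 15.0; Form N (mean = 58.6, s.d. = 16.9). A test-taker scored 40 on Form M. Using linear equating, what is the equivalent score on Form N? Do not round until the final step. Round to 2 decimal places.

Linear equating: y = (SD_Y/SD_X)(x − M_X) + M_Y
y = (16.9/15.0)(40 − 66.5) + 58.6
y = 1.126667 × -26.5 + 58.6 = -29.8567 + 58.6 = 28.74

28.74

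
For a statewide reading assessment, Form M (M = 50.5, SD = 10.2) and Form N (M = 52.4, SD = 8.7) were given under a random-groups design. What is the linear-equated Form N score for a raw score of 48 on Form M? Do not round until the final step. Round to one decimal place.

50.3

Linear equating: y = (SD_Y/SD_X)(x − M_X) + M_Y
y = (8.7/10.2)(48 − 50.5) + 52.4
y = 0.852941 × -2.5 + 52.4 = -2.1324 + 52.4 = 50.3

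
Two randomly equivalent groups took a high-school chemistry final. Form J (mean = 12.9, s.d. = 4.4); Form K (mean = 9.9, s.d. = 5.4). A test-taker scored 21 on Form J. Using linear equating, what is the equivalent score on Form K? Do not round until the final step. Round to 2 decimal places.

Linear equating: y = (SD_Y/SD_X)(x − M_X) + M_Y
y = (5.4/4.4)(21 − 12.9) + 9.9
y = 1.227273 × 8.1 + 9.9 = 9.9409 + 9.9 = 19.84

19.84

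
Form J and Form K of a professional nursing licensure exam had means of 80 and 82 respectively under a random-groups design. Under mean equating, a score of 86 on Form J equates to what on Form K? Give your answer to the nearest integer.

Mean equating: y = x + (M_Y − M_X) = 86 + (82 − 80) = 88

88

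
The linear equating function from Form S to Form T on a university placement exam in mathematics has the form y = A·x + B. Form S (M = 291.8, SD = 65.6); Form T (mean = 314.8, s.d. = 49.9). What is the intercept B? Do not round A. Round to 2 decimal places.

92.84

A = SD_Y / SD_X = 49.9 / 65.6 = 0.760671
B = M_Y − A·M_X = 314.8 − 0.760671 × 291.8 = 92.84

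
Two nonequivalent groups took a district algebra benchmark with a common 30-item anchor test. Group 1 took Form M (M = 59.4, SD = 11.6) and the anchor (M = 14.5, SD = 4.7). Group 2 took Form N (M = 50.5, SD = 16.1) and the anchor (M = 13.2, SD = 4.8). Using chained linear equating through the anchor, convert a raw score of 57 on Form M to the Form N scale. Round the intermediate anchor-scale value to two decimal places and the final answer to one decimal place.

51.6

Form M → anchor (Group 1): v = (4.7/11.6)(57 − 59.4) + 14.5 = 13.53
anchor → Form N (Group 2): y = (16.1/4.8)(13.53 − 13.2) + 50.5 = 51.6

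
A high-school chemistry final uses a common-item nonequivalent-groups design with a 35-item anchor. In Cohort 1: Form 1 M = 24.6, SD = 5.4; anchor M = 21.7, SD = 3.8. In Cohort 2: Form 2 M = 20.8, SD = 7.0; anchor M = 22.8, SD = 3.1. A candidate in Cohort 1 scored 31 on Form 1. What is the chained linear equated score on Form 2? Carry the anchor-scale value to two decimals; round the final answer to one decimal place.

Form 1 → anchor (Cohort 1): v = (3.8/5.4)(31 − 24.6) + 21.7 = 26.20
anchor → Form 2 (Cohort 2): y = (7.0/3.1)(26.20 − 22.8) + 20.8 = 28.5

28.5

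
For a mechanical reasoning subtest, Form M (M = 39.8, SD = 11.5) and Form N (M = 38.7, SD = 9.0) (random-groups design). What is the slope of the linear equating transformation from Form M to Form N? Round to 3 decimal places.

0.783

A = SD_Y / SD_X = 9.0 / 11.5 = 0.783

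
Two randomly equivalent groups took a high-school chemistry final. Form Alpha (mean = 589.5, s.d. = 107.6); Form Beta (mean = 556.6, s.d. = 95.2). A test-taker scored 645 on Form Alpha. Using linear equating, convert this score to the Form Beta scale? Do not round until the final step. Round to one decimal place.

605.7

Linear equating: y = (SD_Y/SD_X)(x − M_X) + M_Y
y = (95.2/107.6)(645 − 589.5) + 556.6
y = 0.884758 × 55.5 + 556.6 = 49.1041 + 556.6 = 605.7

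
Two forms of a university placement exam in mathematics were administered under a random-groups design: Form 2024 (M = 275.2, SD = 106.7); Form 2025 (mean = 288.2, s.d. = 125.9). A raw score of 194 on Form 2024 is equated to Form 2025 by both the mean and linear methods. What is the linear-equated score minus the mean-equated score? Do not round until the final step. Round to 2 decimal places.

-14.61

Mean-equated: 194 + (288.2 − 275.2) = 207.00
Linear-equated: (125.9/106.7)(194 − 275.2) + 288.2 = 192.389
Difference = 192.389 − 207.00 = -14.61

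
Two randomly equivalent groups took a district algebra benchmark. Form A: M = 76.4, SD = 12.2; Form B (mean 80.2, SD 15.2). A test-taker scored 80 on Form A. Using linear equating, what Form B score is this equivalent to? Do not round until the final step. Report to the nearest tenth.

84.7

Linear equating: y = (SD_Y/SD_X)(x − M_X) + M_Y
y = (15.2/12.2)(80 − 76.4) + 80.2
y = 1.245902 × 3.6 + 80.2 = 4.4852 + 80.2 = 84.7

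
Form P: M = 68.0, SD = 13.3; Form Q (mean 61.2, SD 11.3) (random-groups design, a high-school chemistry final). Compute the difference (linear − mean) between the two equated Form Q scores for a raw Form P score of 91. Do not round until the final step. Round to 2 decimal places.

-3.46

Mean-equated: 91 + (61.2 − 68.0) = 84.20
Linear-equated: (11.3/13.3)(91 − 68.0) + 61.2 = 80.741
Difference = 80.741 − 84.20 = -3.46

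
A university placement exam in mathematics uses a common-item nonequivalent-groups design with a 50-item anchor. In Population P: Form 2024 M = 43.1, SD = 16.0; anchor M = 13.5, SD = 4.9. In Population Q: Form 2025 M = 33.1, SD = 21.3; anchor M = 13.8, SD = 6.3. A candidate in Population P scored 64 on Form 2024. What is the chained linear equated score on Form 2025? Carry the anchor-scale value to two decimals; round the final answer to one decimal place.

Form 2024 → anchor (Population P): v = (4.9/16.0)(64 − 43.1) + 13.5 = 19.90
anchor → Form 2025 (Population Q): y = (21.3/6.3)(19.90 − 13.8) + 33.1 = 53.7

53.7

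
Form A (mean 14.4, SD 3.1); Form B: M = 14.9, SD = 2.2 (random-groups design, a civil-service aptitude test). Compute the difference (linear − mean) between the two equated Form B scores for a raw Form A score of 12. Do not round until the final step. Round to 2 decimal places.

0.70

Mean-equated: 12 + (14.9 − 14.4) = 12.50
Linear-equated: (2.2/3.1)(12 − 14.4) + 14.9 = 13.197
Difference = 13.197 − 12.50 = 0.70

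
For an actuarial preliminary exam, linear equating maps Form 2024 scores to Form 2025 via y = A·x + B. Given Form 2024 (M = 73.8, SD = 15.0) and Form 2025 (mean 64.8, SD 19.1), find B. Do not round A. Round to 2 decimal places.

-29.17

A = SD_Y / SD_X = 19.1 / 15.0 = 1.273333
B = M_Y − A·M_X = 64.8 − 1.273333 × 73.8 = -29.17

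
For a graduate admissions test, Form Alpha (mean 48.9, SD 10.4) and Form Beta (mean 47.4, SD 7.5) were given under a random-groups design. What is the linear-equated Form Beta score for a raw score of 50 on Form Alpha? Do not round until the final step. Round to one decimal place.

Linear equating: y = (SD_Y/SD_X)(x − M_X) + M_Y
y = (7.5/10.4)(50 − 48.9) + 47.4
y = 0.721154 × 1.1 + 47.4 = 0.7933 + 47.4 = 48.2

48.2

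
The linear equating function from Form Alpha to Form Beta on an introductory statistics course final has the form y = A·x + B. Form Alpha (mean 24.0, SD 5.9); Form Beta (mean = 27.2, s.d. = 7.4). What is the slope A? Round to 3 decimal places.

1.254

A = SD_Y / SD_X = 7.4 / 5.9 = 1.254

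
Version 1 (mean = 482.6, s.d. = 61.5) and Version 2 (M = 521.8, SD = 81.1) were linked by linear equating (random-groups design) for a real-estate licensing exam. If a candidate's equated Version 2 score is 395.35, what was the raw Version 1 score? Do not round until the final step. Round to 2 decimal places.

Invert y = (SD_Y/SD_X)(x − M_X) + M_Y:
x = (SD_X/SD_Y)(y − M_Y) + M_X = (61.5/81.1)(395.35 − 521.8) + 482.6
x = 0.758323 × -126.450 + 482.6 = 386.71

386.71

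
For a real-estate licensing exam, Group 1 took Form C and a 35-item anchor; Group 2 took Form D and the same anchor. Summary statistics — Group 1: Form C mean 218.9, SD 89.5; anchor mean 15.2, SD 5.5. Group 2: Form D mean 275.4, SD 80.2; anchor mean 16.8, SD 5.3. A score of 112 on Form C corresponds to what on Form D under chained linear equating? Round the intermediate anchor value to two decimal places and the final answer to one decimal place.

Form C → anchor (Group 1): v = (5.5/89.5)(112 − 218.9) + 15.2 = 8.63
anchor → Form D (Group 2): y = (80.2/5.3)(8.63 − 16.8) + 275.4 = 151.8

151.8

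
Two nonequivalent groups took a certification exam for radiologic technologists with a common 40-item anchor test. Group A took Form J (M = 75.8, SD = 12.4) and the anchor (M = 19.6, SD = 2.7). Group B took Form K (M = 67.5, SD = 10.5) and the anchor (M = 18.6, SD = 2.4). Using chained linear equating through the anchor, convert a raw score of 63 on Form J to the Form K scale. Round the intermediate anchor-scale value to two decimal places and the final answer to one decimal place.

Form J → anchor (Group A): v = (2.7/12.4)(63 − 75.8) + 19.6 = 16.81
anchor → Form K (Group B): y = (10.5/2.4)(16.81 − 18.6) + 67.5 = 59.7

59.7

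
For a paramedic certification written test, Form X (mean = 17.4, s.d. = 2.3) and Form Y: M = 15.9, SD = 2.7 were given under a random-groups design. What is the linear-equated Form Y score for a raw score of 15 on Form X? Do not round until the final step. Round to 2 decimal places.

Linear equating: y = (SD_Y/SD_X)(x − M_X) + M_Y
y = (2.7/2.3)(15 − 17.4) + 15.9
y = 1.173913 × -2.4 + 15.9 = -2.8174 + 15.9 = 13.08

13.08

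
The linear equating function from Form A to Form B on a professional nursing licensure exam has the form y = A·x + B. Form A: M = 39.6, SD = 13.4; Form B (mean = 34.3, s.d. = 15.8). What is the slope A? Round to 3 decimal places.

1.179

A = SD_Y / SD_X = 15.8 / 13.4 = 1.179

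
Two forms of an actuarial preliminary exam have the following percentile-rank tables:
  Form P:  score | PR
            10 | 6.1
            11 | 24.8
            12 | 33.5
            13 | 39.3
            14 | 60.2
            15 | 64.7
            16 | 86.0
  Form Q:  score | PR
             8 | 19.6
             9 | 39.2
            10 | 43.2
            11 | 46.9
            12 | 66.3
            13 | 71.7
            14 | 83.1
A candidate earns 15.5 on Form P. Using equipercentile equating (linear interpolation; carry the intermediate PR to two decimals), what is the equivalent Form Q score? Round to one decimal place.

13.3

PR of 15.5 on Form P: 64.7 + (15.5 − 15)/(16 − 15) × (86.0 − 64.7) = 75.35
On Form Q, PR 75.35 falls between score 13 (PR 71.7) and 14 (PR 83.1).
Interpolate: 13 + (75.35 − 71.7)/(83.1 − 71.7) × (14 − 13) = 13.3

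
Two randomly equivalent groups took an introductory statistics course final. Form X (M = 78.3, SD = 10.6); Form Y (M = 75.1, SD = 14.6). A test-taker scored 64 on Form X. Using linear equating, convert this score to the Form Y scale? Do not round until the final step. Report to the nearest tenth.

Linear equating: y = (SD_Y/SD_X)(x − M_X) + M_Y
y = (14.6/10.6)(64 − 78.3) + 75.1
y = 1.377358 × -14.3 + 75.1 = -19.6962 + 75.1 = 55.4

55.4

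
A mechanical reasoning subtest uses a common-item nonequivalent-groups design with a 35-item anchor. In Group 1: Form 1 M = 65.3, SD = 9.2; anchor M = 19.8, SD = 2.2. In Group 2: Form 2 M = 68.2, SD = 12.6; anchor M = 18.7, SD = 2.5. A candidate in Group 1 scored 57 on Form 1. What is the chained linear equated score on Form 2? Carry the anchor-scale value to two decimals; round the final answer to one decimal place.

63.8

Form 1 → anchor (Group 1): v = (2.2/9.2)(57 − 65.3) + 19.8 = 17.82
anchor → Form 2 (Group 2): y = (12.6/2.5)(17.82 − 18.7) + 68.2 = 63.8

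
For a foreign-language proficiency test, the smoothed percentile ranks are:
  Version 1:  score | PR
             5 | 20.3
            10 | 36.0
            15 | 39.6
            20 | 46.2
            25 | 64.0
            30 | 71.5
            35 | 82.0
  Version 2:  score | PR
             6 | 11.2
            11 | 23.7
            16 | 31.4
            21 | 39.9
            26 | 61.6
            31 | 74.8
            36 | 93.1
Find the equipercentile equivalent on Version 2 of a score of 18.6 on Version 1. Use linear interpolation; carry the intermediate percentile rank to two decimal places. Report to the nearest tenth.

PR of 18.6 on Version 1: 39.6 + (18.6 − 15)/(20 − 15) × (46.2 − 39.6) = 44.35
On Version 2, PR 44.35 falls between score 21 (PR 39.9) and 26 (PR 61.6).
Interpolate: 21 + (44.35 − 39.9)/(61.6 − 39.9) × (26 − 21) = 22.0

22.0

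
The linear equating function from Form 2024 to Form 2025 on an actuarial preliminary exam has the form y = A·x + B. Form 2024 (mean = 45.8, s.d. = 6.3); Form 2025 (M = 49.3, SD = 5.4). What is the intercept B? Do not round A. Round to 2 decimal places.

A = SD_Y / SD_X = 5.4 / 6.3 = 0.857143
B = M_Y − A·M_X = 49.3 − 0.857143 × 45.8 = 10.04

10.04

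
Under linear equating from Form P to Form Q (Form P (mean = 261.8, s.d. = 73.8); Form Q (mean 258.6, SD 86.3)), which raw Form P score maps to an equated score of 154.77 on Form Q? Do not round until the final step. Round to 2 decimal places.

Invert y = (SD_Y/SD_X)(x − M_X) + M_Y:
x = (SD_X/SD_Y)(y − M_Y) + M_X = (73.8/86.3)(154.77 − 258.6) + 261.8
x = 0.855156 × -103.830 + 261.8 = 173.01

173.01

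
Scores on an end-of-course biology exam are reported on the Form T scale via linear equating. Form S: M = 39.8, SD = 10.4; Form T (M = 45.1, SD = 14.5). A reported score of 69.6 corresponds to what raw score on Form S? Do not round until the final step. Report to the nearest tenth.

57.4

Invert y = (SD_Y/SD_X)(x − M_X) + M_Y:
x = (SD_X/SD_Y)(y − M_Y) + M_X = (10.4/14.5)(69.6 − 45.1) + 39.8
x = 0.717241 × 24.500 + 39.8 = 57.4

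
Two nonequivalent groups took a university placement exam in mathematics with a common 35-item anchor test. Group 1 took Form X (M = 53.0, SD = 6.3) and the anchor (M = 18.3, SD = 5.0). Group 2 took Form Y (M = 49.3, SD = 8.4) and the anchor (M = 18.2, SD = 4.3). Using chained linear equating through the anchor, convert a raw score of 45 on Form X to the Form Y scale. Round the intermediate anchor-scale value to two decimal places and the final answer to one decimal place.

37.1

Form X → anchor (Group 1): v = (5.0/6.3)(45 − 53.0) + 18.3 = 11.95
anchor → Form Y (Group 2): y = (8.4/4.3)(11.95 − 18.2) + 49.3 = 37.1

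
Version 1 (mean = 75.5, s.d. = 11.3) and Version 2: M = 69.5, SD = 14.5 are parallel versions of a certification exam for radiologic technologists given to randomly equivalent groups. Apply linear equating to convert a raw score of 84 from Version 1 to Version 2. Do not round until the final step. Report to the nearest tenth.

80.4

Linear equating: y = (SD_Y/SD_X)(x − M_X) + M_Y
y = (14.5/11.3)(84 − 75.5) + 69.5
y = 1.283186 × 8.5 + 69.5 = 10.9071 + 69.5 = 80.4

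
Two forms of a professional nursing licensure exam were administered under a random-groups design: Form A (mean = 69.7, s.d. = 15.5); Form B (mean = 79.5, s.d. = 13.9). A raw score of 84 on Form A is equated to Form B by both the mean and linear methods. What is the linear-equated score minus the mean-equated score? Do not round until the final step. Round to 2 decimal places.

Mean-equated: 84 + (79.5 − 69.7) = 93.80
Linear-equated: (13.9/15.5)(84 − 69.7) + 79.5 = 92.324
Difference = 92.324 − 93.80 = -1.48

-1.48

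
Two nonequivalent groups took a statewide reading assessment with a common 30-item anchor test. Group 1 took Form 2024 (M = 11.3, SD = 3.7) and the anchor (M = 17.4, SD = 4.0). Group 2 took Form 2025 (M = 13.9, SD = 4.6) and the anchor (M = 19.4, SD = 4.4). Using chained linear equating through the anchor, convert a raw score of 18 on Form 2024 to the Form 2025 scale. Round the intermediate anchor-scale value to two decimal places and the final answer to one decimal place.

19.4

Form 2024 → anchor (Group 1): v = (4.0/3.7)(18 − 11.3) + 17.4 = 24.64
anchor → Form 2025 (Group 2): y = (4.6/4.4)(24.64 − 19.4) + 13.9 = 19.4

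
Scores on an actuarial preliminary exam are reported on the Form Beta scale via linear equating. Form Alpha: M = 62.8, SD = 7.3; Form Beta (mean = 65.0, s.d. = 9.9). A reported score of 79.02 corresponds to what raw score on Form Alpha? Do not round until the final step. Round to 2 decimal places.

Invert y = (SD_Y/SD_X)(x − M_X) + M_Y:
x = (SD_X/SD_Y)(y − M_Y) + M_X = (7.3/9.9)(79.02 − 65.0) + 62.8
x = 0.737374 × 14.020 + 62.8 = 73.14

73.14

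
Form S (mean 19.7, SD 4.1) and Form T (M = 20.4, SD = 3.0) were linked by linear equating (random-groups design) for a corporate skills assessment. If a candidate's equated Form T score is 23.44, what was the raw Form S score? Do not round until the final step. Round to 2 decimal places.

Invert y = (SD_Y/SD_X)(x − M_X) + M_Y:
x = (SD_X/SD_Y)(y − M_Y) + M_X = (4.1/3.0)(23.44 − 20.4) + 19.7
x = 1.366667 × 3.040 + 19.7 = 23.85

23.85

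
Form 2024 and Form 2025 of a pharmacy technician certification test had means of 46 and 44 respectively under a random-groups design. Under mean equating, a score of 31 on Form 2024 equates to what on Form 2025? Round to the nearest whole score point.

Mean equating: y = x + (M_Y − M_X) = 31 + (44 − 46) = 29

29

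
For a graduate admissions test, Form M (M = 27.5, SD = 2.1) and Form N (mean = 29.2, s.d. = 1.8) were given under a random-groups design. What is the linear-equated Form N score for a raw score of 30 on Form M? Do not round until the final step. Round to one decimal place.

31.3

Linear equating: y = (SD_Y/SD_X)(x − M_X) + M_Y
y = (1.8/2.1)(30 − 27.5) + 29.2
y = 0.857143 × 2.5 + 29.2 = 2.1429 + 29.2 = 31.3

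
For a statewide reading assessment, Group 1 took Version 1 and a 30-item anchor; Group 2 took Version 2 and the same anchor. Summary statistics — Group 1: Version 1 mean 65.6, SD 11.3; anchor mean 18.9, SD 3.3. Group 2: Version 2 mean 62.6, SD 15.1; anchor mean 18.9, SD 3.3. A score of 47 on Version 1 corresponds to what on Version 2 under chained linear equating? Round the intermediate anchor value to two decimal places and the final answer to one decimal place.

Version 1 → anchor (Group 1): v = (3.3/11.3)(47 − 65.6) + 18.9 = 13.47
anchor → Version 2 (Group 2): y = (15.1/3.3)(13.47 − 18.9) + 62.6 = 37.8

37.8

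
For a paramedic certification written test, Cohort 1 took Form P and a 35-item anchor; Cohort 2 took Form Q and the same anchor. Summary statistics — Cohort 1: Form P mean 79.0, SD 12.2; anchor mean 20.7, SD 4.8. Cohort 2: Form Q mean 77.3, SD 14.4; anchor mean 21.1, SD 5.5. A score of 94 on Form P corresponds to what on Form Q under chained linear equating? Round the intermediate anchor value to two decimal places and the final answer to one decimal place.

91.7

Form P → anchor (Cohort 1): v = (4.8/12.2)(94 − 79.0) + 20.7 = 26.60
anchor → Form Q (Cohort 2): y = (14.4/5.5)(26.60 − 21.1) + 77.3 = 91.7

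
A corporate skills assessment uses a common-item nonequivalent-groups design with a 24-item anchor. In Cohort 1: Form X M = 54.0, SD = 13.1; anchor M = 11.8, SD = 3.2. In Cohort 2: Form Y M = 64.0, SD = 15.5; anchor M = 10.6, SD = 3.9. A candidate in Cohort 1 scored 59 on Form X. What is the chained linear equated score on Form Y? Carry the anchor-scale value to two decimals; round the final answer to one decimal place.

Form X → anchor (Cohort 1): v = (3.2/13.1)(59 − 54.0) + 11.8 = 13.02
anchor → Form Y (Cohort 2): y = (15.5/3.9)(13.02 − 10.6) + 64.0 = 73.6

73.6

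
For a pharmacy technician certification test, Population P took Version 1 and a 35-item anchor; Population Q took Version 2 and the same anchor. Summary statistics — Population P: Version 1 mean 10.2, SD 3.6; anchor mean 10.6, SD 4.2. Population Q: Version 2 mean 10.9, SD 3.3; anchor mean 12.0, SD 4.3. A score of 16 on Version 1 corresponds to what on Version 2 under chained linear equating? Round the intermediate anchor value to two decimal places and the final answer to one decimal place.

Version 1 → anchor (Population P): v = (4.2/3.6)(16 − 10.2) + 10.6 = 17.37
anchor → Version 2 (Population Q): y = (3.3/4.3)(17.37 − 12.0) + 10.9 = 15.0

15.0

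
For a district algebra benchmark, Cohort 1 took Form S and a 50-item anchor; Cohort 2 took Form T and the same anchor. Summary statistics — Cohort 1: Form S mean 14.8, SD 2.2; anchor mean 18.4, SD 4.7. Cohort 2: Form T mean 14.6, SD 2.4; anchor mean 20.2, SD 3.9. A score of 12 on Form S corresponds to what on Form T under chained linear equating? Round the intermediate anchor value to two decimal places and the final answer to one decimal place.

Form S → anchor (Cohort 1): v = (4.7/2.2)(12 − 14.8) + 18.4 = 12.42
anchor → Form T (Cohort 2): y = (2.4/3.9)(12.42 − 20.2) + 14.6 = 9.8

9.8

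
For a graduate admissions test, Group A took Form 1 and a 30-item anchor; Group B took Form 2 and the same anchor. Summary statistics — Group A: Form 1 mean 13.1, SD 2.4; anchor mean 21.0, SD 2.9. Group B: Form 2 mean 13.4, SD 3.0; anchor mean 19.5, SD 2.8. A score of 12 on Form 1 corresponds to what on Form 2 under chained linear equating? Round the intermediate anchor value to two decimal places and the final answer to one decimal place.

Form 1 → anchor (Group A): v = (2.9/2.4)(12 − 13.1) + 21.0 = 19.67
anchor → Form 2 (Group B): y = (3.0/2.8)(19.67 − 19.5) + 13.4 = 13.6

13.6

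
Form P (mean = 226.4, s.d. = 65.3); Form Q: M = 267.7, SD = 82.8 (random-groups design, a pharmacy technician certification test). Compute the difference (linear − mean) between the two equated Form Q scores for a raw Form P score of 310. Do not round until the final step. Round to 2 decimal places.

22.40

Mean-equated: 310 + (267.7 − 226.4) = 351.30
Linear-equated: (82.8/65.3)(310 − 226.4) + 267.7 = 373.704
Difference = 373.704 − 351.30 = 22.40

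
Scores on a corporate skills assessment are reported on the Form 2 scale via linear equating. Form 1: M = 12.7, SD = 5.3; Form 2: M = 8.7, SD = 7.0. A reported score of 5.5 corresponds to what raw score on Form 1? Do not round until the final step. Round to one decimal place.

10.3

Invert y = (SD_Y/SD_X)(x − M_X) + M_Y:
x = (SD_X/SD_Y)(y − M_Y) + M_X = (5.3/7.0)(5.5 − 8.7) + 12.7
x = 0.757143 × -3.200 + 12.7 = 10.3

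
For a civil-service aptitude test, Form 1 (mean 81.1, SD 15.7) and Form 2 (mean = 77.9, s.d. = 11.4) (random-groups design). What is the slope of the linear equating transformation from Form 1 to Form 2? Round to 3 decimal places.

0.726

A = SD_Y / SD_X = 11.4 / 15.7 = 0.726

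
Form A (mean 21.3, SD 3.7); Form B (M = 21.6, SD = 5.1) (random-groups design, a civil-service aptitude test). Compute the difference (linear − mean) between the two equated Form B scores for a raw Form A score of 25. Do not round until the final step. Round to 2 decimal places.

1.40

Mean-equated: 25 + (21.6 − 21.3) = 25.30
Linear-equated: (5.1/3.7)(25 − 21.3) + 21.6 = 26.700
Difference = 26.700 − 25.30 = 1.40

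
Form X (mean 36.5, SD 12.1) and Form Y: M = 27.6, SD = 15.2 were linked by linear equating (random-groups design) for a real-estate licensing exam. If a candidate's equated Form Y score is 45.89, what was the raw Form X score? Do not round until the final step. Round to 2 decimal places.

Invert y = (SD_Y/SD_X)(x − M_X) + M_Y:
x = (SD_X/SD_Y)(y − M_Y) + M_X = (12.1/15.2)(45.89 − 27.6) + 36.5
x = 0.796053 × 18.290 + 36.5 = 51.06

51.06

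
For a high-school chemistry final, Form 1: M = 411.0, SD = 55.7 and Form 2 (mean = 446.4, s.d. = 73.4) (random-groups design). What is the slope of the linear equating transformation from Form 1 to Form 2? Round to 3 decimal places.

A = SD_Y / SD_X = 73.4 / 55.7 = 1.318

1.318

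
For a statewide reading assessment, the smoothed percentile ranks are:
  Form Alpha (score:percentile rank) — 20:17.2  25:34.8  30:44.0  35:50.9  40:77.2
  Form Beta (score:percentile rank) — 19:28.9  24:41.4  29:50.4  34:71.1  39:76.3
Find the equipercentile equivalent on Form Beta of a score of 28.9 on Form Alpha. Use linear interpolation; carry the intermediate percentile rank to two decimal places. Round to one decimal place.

PR of 28.9 on Form Alpha: 34.8 + (28.9 − 25)/(30 − 25) × (44.0 − 34.8) = 41.98
On Form Beta, PR 41.98 falls between score 24 (PR 41.4) and 29 (PR 50.4).
Interpolate: 24 + (41.98 − 41.4)/(50.4 − 41.4) × (29 − 24) = 24.3

24.3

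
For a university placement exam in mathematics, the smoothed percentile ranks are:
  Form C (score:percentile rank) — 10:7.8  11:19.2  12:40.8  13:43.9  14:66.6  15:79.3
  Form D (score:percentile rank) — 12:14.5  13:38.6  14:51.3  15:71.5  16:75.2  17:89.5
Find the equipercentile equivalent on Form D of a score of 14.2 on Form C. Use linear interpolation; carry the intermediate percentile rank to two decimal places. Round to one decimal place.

PR of 14.2 on Form C: 66.6 + (14.2 − 14)/(15 − 14) × (79.3 − 66.6) = 69.14
On Form D, PR 69.14 falls between score 14 (PR 51.3) and 15 (PR 71.5).
Interpolate: 14 + (69.14 − 51.3)/(71.5 − 51.3) × (15 − 14) = 14.9

14.9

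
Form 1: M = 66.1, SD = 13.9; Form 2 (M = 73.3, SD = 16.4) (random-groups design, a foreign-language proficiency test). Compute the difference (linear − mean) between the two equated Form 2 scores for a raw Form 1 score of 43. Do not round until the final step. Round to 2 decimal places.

Mean-equated: 43 + (73.3 − 66.1) = 50.20
Linear-equated: (16.4/13.9)(43 − 66.1) + 73.3 = 46.045
Difference = 46.045 − 50.20 = -4.15

-4.15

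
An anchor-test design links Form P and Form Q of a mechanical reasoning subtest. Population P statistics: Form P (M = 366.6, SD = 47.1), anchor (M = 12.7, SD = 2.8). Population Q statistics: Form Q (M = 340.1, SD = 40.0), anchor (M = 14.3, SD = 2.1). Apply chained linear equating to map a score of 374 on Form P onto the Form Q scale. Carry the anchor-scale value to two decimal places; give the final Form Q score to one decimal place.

318.0

Form P → anchor (Population P): v = (2.8/47.1)(374 − 366.6) + 12.7 = 13.14
anchor → Form Q (Population Q): y = (40.0/2.1)(13.14 − 14.3) + 340.1 = 318.0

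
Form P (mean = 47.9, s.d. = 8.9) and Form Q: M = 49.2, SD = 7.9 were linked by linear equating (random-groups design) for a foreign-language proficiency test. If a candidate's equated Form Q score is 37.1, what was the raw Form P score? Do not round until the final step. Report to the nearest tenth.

34.3

Invert y = (SD_Y/SD_X)(x − M_X) + M_Y:
x = (SD_X/SD_Y)(y − M_Y) + M_X = (8.9/7.9)(37.1 − 49.2) + 47.9
x = 1.126582 × -12.100 + 47.9 = 34.3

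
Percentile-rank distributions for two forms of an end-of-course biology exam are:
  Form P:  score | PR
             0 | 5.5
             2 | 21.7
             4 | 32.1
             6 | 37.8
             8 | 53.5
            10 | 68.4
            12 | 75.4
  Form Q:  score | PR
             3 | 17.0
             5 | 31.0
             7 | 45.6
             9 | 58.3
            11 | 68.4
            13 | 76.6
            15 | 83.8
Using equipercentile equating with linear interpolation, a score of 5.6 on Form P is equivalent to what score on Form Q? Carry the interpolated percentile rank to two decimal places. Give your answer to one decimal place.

PR of 5.6 on Form P: 32.1 + (5.6 − 4)/(6 − 4) × (37.8 − 32.1) = 36.66
On Form Q, PR 36.66 falls between score 5 (PR 31.0) and 7 (PR 45.6).
Interpolate: 5 + (36.66 − 31.0)/(45.6 − 31.0) × (7 − 5) = 5.8

5.8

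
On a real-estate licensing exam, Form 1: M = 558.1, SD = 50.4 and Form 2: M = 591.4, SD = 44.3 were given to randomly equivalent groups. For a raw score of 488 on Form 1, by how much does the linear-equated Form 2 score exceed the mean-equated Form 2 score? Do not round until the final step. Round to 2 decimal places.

Mean-equated: 488 + (591.4 − 558.1) = 521.30
Linear-equated: (44.3/50.4)(488 − 558.1) + 591.4 = 529.784
Difference = 529.784 − 521.30 = 8.48

8.48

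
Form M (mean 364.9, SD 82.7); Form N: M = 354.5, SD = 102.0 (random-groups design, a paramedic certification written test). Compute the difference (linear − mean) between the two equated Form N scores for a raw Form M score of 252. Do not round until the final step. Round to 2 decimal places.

-26.35

Mean-equated: 252 + (354.5 − 364.9) = 241.60
Linear-equated: (102.0/82.7)(252 − 364.9) + 354.5 = 215.252
Difference = 215.252 − 241.60 = -26.35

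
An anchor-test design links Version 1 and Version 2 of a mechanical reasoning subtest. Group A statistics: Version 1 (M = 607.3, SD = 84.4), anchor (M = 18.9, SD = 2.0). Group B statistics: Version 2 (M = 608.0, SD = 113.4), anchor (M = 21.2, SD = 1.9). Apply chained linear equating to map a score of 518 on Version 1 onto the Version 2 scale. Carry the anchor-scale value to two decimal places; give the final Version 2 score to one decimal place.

344.2

Version 1 → anchor (Group A): v = (2.0/84.4)(518 − 607.3) + 18.9 = 16.78
anchor → Version 2 (Group B): y = (113.4/1.9)(16.78 − 21.2) + 608.0 = 344.2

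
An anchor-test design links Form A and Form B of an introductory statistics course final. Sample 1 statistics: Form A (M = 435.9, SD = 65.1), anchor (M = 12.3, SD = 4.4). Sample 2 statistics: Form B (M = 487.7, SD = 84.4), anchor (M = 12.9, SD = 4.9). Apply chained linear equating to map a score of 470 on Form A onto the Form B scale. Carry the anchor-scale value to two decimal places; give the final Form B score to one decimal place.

Form A → anchor (Sample 1): v = (4.4/65.1)(470 − 435.9) + 12.3 = 14.60
anchor → Form B (Sample 2): y = (84.4/4.9)(14.60 − 12.9) + 487.7 = 517.0

517.0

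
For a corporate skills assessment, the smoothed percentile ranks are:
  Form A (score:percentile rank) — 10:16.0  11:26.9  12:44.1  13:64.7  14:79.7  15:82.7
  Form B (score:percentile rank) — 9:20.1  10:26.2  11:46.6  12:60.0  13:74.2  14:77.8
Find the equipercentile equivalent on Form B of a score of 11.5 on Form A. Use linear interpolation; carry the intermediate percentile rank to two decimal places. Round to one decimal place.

PR of 11.5 on Form A: 26.9 + (11.5 − 11)/(12 − 11) × (44.1 − 26.9) = 35.50
On Form B, PR 35.50 falls between score 10 (PR 26.2) and 11 (PR 46.6).
Interpolate: 10 + (35.50 − 26.2)/(46.6 − 26.2) × (11 − 10) = 10.5

10.5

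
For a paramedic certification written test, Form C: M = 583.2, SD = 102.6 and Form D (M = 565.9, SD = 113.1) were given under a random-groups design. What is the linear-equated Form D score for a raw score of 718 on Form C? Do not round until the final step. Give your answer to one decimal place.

714.5

Linear equating: y = (SD_Y/SD_X)(x − M_X) + M_Y
y = (113.1/102.6)(718 − 583.2) + 565.9
y = 1.102339 × 134.8 + 565.9 = 148.5953 + 565.9 = 714.5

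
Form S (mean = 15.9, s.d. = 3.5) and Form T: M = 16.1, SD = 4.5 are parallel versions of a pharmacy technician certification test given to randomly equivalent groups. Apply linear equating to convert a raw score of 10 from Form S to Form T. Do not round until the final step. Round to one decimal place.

8.5

Linear equating: y = (SD_Y/SD_X)(x − M_X) + M_Y
y = (4.5/3.5)(10 − 15.9) + 16.1
y = 1.285714 × -5.9 + 16.1 = -7.5857 + 16.1 = 8.5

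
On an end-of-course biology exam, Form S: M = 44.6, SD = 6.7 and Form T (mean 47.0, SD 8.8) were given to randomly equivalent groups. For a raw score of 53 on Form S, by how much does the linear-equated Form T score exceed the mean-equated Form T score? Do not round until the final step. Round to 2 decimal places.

2.63

Mean-equated: 53 + (47.0 − 44.6) = 55.40
Linear-equated: (8.8/6.7)(53 − 44.6) + 47.0 = 58.033
Difference = 58.033 − 55.40 = 2.63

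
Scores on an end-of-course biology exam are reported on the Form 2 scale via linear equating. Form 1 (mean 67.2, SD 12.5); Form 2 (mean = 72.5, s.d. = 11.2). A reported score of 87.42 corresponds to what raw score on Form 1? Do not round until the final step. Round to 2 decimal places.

Invert y = (SD_Y/SD_X)(x − M_X) + M_Y:
x = (SD_X/SD_Y)(y − M_Y) + M_X = (12.5/11.2)(87.42 − 72.5) + 67.2
x = 1.116071 × 14.920 + 67.2 = 83.85

83.85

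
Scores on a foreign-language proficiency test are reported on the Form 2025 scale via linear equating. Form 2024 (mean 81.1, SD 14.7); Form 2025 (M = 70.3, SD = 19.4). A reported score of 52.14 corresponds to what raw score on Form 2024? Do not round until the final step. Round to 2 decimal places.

67.34

Invert y = (SD_Y/SD_X)(x − M_X) + M_Y:
x = (SD_X/SD_Y)(y − M_Y) + M_X = (14.7/19.4)(52.14 − 70.3) + 81.1
x = 0.757732 × -18.160 + 81.1 = 67.34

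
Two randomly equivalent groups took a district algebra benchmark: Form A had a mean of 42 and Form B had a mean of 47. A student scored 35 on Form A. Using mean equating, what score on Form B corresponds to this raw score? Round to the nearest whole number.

Mean equating: y = x + (M_Y − M_X) = 35 + (47 − 42) = 40

40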